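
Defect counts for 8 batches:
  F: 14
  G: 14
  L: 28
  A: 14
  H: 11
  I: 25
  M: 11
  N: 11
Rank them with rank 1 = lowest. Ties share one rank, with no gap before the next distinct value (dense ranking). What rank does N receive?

Sorted (ascending): 11, 11, 11, 14, 14, 14, 25, 28
The 3 values of 11 share dense rank 1.
The 3 values of 14 share dense rank 2.
Remaining distinct values take the next consecutive integers.
N has value 11 → rank 1.

1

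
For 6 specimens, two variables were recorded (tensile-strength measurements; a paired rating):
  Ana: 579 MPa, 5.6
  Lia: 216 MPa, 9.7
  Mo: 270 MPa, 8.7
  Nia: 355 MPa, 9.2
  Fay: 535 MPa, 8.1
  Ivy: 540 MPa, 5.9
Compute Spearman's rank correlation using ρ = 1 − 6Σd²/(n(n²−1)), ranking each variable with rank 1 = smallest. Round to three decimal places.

-0.943

Ranks of variable 1: 6, 1, 2, 3, 4, 5
Ranks of variable 2: 1, 6, 4, 5, 3, 2
d = r₁ − r₂: 5, -5, -2, -2, 1, 3
d²: 25, 25, 4, 4, 1, 9; Σd² = 68
ρ = 1 − 6·68/(6·35) = 1 − 408/210 = -0.943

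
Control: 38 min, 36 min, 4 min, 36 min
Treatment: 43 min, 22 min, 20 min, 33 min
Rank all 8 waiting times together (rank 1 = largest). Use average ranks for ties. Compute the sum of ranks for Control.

17

Sorted (descending): 43, 38, 36, 36, 33, 22, 20, 4
The 2 values of 36 occupy positions 3–4 → average rank (3+4)/2 = 3.5.
Control values → pooled ranks: 38→2, 36→3.5, 4→8, 36→3.5
Rank sum = 2 + 3.5 + 8 + 3.5 = 17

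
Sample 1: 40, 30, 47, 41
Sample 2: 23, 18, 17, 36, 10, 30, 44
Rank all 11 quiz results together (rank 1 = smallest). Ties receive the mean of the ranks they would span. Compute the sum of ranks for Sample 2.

32.5

Sorted (ascending): 10, 17, 18, 23, 30, 30, 36, 40, 41, 44, 47
The 2 values of 30 occupy positions 5–6 → average rank (5+6)/2 = 5.5.
Sample 2 values → pooled ranks: 23→4, 18→3, 17→2, 36→7, 10→1, 30→5.5, 44→10
Rank sum = 4 + 3 + 2 + 7 + 1 + 5.5 + 10 = 32.5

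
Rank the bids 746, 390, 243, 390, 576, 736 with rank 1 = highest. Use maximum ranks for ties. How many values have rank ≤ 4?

3

Sorted (descending): 746, 736, 576, 390, 390, 243
The 2 values of 390 occupy positions 4–5 → each gets rank 5.
Ranks ≤ 4: {1, 2, 3} → 3 values.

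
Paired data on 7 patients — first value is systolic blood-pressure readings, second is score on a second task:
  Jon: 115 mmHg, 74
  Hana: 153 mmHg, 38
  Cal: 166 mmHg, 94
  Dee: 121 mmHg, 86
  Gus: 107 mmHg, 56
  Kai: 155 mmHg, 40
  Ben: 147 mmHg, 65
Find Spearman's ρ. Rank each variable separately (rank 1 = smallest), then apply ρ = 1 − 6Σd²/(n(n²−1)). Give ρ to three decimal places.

0.036

Ranks of variable 1: 2, 5, 7, 3, 1, 6, 4
Ranks of variable 2: 5, 1, 7, 6, 3, 2, 4
d = r₁ − r₂: -3, 4, 0, -3, -2, 4, 0
d²: 9, 16, 0, 9, 4, 16, 0; Σd² = 54
ρ = 1 − 6·54/(7·48) = 1 − 324/336 = 0.036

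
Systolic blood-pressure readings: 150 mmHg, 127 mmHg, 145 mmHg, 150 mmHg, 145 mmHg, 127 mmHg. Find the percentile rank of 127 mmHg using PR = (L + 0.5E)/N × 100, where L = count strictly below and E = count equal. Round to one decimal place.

16.7

N = 6.
Strictly below 127: 0. Equal to 127: 2.
PR = (0 + 0.5·2)/6 × 100 = 16.7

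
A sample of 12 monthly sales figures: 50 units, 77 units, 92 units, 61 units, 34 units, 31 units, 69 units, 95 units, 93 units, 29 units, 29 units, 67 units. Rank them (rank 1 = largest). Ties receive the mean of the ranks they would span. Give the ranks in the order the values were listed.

Sorted (descending): 95, 93, 92, 77, 69, 67, 61, 50, 34, 31, 29, 29
The 2 values of 29 occupy positions 11–12 → average rank (11+12)/2 = 11.5.

8, 4, 3, 7, 9, 10, 5, 1, 2, 11.5, 11.5, 6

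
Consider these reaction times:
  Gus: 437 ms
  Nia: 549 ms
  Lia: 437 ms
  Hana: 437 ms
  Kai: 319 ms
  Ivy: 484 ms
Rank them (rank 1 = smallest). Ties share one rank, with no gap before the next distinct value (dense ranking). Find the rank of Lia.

Sorted (ascending): 319, 437, 437, 437, 484, 549
The 3 values of 437 share dense rank 2.
Remaining distinct values take the next consecutive integers.
Lia has value 437 ms → rank 2.

2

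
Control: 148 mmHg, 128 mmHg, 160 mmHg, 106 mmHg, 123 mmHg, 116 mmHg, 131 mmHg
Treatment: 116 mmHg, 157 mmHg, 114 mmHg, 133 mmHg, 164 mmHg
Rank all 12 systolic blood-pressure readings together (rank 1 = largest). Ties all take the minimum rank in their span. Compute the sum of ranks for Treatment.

29

Sorted (descending): 164, 160, 157, 148, 133, 131, 128, 123, 116, 116, 114, 106
The 2 values of 116 occupy positions 9–10 → each gets rank 9.
Treatment values → pooled ranks: 116→9, 157→3, 114→11, 133→5, 164→1
Rank sum = 9 + 3 + 11 + 5 + 1 = 29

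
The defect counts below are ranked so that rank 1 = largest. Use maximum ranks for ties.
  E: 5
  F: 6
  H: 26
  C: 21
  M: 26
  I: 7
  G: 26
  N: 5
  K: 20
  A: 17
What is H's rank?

Sorted (descending): 26, 26, 26, 21, 20, 17, 7, 6, 5, 5
The 3 values of 26 occupy positions 1–3 → each gets rank 3.
The 2 values of 5 occupy positions 9–10 → each gets rank 10.
H has value 26 → rank 3.

3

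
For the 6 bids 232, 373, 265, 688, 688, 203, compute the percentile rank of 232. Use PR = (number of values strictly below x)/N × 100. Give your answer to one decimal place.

16.7

N = 6.
Strictly below 232: 1. Equal to 232: 1.
PR = 1/6 × 100 = 16.7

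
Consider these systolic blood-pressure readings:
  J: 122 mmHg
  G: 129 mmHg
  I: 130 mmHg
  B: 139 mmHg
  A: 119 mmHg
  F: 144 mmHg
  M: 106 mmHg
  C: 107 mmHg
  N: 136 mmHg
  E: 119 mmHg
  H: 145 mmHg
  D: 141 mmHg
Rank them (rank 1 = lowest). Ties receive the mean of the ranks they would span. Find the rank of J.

5

Sorted (ascending): 106, 107, 119, 119, 122, 129, 130, 136, 139, 141, 144, 145
The 2 values of 119 occupy positions 3–4 → average rank (3+4)/2 = 3.5.
J has value 122 mmHg → rank 5.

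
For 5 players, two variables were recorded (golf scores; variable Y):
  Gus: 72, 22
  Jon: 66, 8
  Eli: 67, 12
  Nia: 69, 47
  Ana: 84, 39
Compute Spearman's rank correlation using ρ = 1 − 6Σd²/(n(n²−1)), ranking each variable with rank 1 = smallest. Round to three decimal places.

0.700

Ranks of variable 1: 4, 1, 2, 3, 5
Ranks of variable 2: 3, 1, 2, 5, 4
d = r₁ − r₂: 1, 0, 0, -2, 1
d²: 1, 0, 0, 4, 1; Σd² = 6
ρ = 1 − 6·6/(5·24) = 1 − 36/120 = 0.700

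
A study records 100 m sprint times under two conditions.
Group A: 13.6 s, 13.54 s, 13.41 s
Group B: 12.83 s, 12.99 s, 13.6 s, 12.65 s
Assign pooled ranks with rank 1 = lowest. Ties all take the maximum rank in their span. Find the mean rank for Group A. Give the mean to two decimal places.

5.33

Sorted (ascending): 12.65, 12.83, 12.99, 13.41, 13.54, 13.6, 13.6
The 2 values of 13.6 occupy positions 6–7 → each gets rank 7.
Group A values → pooled ranks: 13.6→7, 13.54→5, 13.41→4
Mean rank = (7 + 5 + 4) / 3 = 5.33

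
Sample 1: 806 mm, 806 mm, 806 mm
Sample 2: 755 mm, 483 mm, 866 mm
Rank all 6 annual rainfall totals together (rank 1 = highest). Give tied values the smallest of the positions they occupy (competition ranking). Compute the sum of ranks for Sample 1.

Sorted (descending): 866, 806, 806, 806, 755, 483
The 3 values of 806 occupy positions 2–4 → each gets rank 2.
Sample 1 values → pooled ranks: 806→2, 806→2, 806→2
Rank sum = 2 + 2 + 2 = 6

6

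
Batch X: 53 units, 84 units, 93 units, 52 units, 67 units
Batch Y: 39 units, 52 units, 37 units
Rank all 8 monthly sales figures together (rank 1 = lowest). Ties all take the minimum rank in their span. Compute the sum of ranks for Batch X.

29

Sorted (ascending): 37, 39, 52, 52, 53, 67, 84, 93
The 2 values of 52 occupy positions 3–4 → each gets rank 3.
Batch X values → pooled ranks: 53→5, 84→7, 93→8, 52→3, 67→6
Rank sum = 5 + 7 + 8 + 3 + 6 = 29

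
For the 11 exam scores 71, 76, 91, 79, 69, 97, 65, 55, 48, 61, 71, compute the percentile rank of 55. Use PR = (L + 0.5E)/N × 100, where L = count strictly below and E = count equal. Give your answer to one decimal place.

13.6

N = 11.
Strictly below 55: 1. Equal to 55: 1.
PR = (1 + 0.5·1)/11 × 100 = 13.6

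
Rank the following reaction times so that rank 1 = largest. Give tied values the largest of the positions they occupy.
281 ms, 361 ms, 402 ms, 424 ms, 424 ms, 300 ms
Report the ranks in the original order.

Sorted (descending): 424, 424, 402, 361, 300, 281
The 2 values of 424 occupy positions 1–2 → each gets rank 2.

6, 4, 3, 2, 2, 5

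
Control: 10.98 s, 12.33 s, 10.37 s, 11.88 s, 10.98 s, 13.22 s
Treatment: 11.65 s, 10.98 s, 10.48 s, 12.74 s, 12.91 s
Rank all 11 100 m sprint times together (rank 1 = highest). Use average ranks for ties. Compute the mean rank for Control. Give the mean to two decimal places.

6.17

Sorted (descending): 13.22, 12.91, 12.74, 12.33, 11.88, 11.65, 10.98, 10.98, 10.98, 10.48, 10.37
The 3 values of 10.98 occupy positions 7–9 → average rank 8.
Control values → pooled ranks: 10.98→8, 12.33→4, 10.37→11, 11.88→5, 10.98→8, 13.22→1
Mean rank = (8 + 4 + 11 + 5 + 8 + 1) / 6 = 6.17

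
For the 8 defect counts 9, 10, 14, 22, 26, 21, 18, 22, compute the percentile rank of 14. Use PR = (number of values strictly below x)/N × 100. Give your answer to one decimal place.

25.0

N = 8.
Strictly below 14: 2. Equal to 14: 1.
PR = 2/8 × 100 = 25.0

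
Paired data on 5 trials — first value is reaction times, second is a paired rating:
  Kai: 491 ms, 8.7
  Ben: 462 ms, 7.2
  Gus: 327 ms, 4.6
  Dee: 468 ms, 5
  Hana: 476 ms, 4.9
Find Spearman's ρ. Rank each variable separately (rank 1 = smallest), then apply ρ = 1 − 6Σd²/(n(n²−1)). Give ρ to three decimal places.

Ranks of variable 1: 5, 2, 1, 3, 4
Ranks of variable 2: 5, 4, 1, 3, 2
d = r₁ − r₂: 0, -2, 0, 0, 2
d²: 0, 4, 0, 0, 4; Σd² = 8
ρ = 1 − 6·8/(5·24) = 1 − 48/120 = 0.600

0.600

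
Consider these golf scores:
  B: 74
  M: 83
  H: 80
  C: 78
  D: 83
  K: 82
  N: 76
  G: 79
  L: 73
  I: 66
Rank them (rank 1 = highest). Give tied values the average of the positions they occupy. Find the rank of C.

6

Sorted (descending): 83, 83, 82, 80, 79, 78, 76, 74, 73, 66
The 2 values of 83 occupy positions 1–2 → average rank (1+2)/2 = 1.5.
C has value 78 → rank 6.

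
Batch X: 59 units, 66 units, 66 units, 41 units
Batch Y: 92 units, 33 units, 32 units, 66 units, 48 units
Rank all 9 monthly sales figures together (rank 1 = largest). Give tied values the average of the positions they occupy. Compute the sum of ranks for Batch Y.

Sorted (descending): 92, 66, 66, 66, 59, 48, 41, 33, 32
The 3 values of 66 occupy positions 2–4 → average rank 3.
Batch Y values → pooled ranks: 92→1, 33→8, 32→9, 66→3, 48→6
Rank sum = 1 + 8 + 9 + 3 + 6 = 27

27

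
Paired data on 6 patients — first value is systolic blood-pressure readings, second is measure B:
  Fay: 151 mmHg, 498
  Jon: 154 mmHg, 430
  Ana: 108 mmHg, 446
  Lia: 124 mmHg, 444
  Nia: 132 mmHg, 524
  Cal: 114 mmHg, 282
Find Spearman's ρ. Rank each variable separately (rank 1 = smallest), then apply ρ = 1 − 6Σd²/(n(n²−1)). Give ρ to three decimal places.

0.143

Ranks of variable 1: 5, 6, 1, 3, 4, 2
Ranks of variable 2: 5, 2, 4, 3, 6, 1
d = r₁ − r₂: 0, 4, -3, 0, -2, 1
d²: 0, 16, 9, 0, 4, 1; Σd² = 30
ρ = 1 − 6·30/(6·35) = 1 − 180/210 = 0.143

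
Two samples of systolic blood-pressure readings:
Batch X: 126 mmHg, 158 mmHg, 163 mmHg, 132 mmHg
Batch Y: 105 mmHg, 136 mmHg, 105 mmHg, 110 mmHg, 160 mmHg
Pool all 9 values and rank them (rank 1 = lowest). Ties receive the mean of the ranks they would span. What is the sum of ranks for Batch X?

25

Sorted (ascending): 105, 105, 110, 126, 132, 136, 158, 160, 163
The 2 values of 105 occupy positions 1–2 → average rank (1+2)/2 = 1.5.
Batch X values → pooled ranks: 126→4, 158→7, 163→9, 132→5
Rank sum = 4 + 7 + 9 + 5 = 25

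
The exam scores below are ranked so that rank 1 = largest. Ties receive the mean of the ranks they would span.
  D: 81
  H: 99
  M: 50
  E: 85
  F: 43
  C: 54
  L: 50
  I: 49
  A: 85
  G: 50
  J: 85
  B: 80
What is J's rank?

3

Sorted (descending): 99, 85, 85, 85, 81, 80, 54, 50, 50, 50, 49, 43
The 3 values of 85 occupy positions 2–4 → average rank 3.
The 3 values of 50 occupy positions 8–10 → average rank 9.
J has value 85 → rank 3.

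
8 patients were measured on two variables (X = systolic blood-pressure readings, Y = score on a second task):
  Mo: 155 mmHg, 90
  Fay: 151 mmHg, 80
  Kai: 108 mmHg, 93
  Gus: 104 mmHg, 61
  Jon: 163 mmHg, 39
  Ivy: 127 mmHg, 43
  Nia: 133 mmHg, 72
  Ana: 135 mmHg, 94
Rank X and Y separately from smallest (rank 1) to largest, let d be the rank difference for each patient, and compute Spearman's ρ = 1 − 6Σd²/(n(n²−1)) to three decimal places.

-0.071

Ranks of variable 1: 7, 6, 2, 1, 8, 3, 4, 5
Ranks of variable 2: 6, 5, 7, 3, 1, 2, 4, 8
d = r₁ − r₂: 1, 1, -5, -2, 7, 1, 0, -3
d²: 1, 1, 25, 4, 49, 1, 0, 9; Σd² = 90
ρ = 1 − 6·90/(8·63) = 1 − 540/504 = -0.071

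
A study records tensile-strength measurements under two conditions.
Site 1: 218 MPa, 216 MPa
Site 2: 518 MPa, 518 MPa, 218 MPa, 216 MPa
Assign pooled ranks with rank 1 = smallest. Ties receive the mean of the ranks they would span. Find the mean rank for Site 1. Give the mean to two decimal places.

2.50

Sorted (ascending): 216, 216, 218, 218, 518, 518
The 2 values of 216 occupy positions 1–2 → average rank (1+2)/2 = 1.5.
The 2 values of 218 occupy positions 3–4 → average rank (3+4)/2 = 3.5.
The 2 values of 518 occupy positions 5–6 → average rank (5+6)/2 = 5.5.
Site 1 values → pooled ranks: 218→3.5, 216→1.5
Mean rank = (3.5 + 1.5) / 2 = 2.50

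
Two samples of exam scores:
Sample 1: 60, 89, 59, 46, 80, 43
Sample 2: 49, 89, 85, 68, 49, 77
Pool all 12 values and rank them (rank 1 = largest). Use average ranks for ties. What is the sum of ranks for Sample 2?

34.5

Sorted (descending): 89, 89, 85, 80, 77, 68, 60, 59, 49, 49, 46, 43
The 2 values of 89 occupy positions 1–2 → average rank (1+2)/2 = 1.5.
The 2 values of 49 occupy positions 9–10 → average rank (9+10)/2 = 9.5.
Sample 2 values → pooled ranks: 49→9.5, 89→1.5, 85→3, 68→6, 49→9.5, 77→5
Rank sum = 9.5 + 1.5 + 3 + 6 + 9.5 + 5 = 34.5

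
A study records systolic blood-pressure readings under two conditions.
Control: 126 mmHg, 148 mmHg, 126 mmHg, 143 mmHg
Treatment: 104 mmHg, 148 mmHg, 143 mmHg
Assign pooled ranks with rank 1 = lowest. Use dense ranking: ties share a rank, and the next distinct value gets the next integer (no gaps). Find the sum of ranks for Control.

11

Sorted (ascending): 104, 126, 126, 143, 143, 148, 148
The 2 values of 126 share dense rank 2.
The 2 values of 143 share dense rank 3.
The 2 values of 148 share dense rank 4.
Remaining distinct values take the next consecutive integers.
Control values → pooled ranks: 126→2, 148→4, 126→2, 143→3
Rank sum = 2 + 4 + 2 + 3 = 11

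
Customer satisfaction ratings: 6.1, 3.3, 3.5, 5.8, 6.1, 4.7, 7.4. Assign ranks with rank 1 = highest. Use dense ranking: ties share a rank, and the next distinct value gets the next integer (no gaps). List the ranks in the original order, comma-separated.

2, 6, 5, 3, 2, 4, 1

Sorted (descending): 7.4, 6.1, 6.1, 5.8, 4.7, 3.5, 3.3
The 2 values of 6.1 share dense rank 2.
Remaining distinct values take the next consecutive integers.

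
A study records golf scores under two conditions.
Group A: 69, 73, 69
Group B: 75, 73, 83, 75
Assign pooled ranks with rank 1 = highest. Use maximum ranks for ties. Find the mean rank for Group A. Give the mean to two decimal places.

6.33

Sorted (descending): 83, 75, 75, 73, 73, 69, 69
The 2 values of 75 occupy positions 2–3 → each gets rank 3.
The 2 values of 73 occupy positions 4–5 → each gets rank 5.
The 2 values of 69 occupy positions 6–7 → each gets rank 7.
Group A values → pooled ranks: 69→7, 73→5, 69→7
Mean rank = (7 + 5 + 7) / 3 = 6.33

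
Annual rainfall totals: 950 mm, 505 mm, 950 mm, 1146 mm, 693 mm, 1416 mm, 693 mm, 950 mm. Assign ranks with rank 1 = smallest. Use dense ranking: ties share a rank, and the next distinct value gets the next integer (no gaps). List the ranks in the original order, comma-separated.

Sorted (ascending): 505, 693, 693, 950, 950, 950, 1146, 1416
The 2 values of 693 share dense rank 2.
The 3 values of 950 share dense rank 3.
Remaining distinct values take the next consecutive integers.

3, 1, 3, 4, 2, 5, 2, 3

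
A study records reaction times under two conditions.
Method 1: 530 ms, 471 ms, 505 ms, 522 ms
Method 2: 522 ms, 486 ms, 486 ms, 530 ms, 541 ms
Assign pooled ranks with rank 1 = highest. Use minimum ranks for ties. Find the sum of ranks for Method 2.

21

Sorted (descending): 541, 530, 530, 522, 522, 505, 486, 486, 471
The 2 values of 530 occupy positions 2–3 → each gets rank 2.
The 2 values of 522 occupy positions 4–5 → each gets rank 4.
The 2 values of 486 occupy positions 7–8 → each gets rank 7.
Method 2 values → pooled ranks: 522→4, 486→7, 486→7, 530→2, 541→1
Rank sum = 4 + 7 + 7 + 2 + 1 = 21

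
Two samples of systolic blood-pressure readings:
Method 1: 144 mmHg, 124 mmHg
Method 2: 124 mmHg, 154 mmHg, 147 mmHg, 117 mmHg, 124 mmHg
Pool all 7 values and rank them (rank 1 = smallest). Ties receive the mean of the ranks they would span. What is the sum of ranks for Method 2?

Sorted (ascending): 117, 124, 124, 124, 144, 147, 154
The 3 values of 124 occupy positions 2–4 → average rank 3.
Method 2 values → pooled ranks: 124→3, 154→7, 147→6, 117→1, 124→3
Rank sum = 3 + 7 + 6 + 1 + 3 = 20

20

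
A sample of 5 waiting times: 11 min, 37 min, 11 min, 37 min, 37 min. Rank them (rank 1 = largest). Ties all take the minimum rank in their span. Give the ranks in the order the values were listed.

4, 1, 4, 1, 1

Sorted (descending): 37, 37, 37, 11, 11
The 3 values of 37 occupy positions 1–3 → each gets rank 1.
The 2 values of 11 occupy positions 4–5 → each gets rank 4.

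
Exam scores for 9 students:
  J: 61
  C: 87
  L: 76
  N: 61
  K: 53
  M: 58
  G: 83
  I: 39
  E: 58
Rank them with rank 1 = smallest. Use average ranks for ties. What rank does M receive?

Sorted (ascending): 39, 53, 58, 58, 61, 61, 76, 83, 87
The 2 values of 58 occupy positions 3–4 → average rank (3+4)/2 = 3.5.
The 2 values of 61 occupy positions 5–6 → average rank (5+6)/2 = 5.5.
M has value 58 → rank 3.5.

3.5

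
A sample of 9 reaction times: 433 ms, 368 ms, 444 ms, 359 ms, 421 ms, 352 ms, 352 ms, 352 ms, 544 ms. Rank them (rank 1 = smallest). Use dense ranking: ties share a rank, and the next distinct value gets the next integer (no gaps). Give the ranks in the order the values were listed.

Sorted (ascending): 352, 352, 352, 359, 368, 421, 433, 444, 544
The 3 values of 352 share dense rank 1.
Remaining distinct values take the next consecutive integers.

5, 3, 6, 2, 4, 1, 1, 1, 7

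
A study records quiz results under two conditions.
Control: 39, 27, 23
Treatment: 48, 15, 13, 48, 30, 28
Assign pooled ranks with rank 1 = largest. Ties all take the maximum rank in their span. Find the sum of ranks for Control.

16

Sorted (descending): 48, 48, 39, 30, 28, 27, 23, 15, 13
The 2 values of 48 occupy positions 1–2 → each gets rank 2.
Control values → pooled ranks: 39→3, 27→6, 23→7
Rank sum = 3 + 6 + 7 = 16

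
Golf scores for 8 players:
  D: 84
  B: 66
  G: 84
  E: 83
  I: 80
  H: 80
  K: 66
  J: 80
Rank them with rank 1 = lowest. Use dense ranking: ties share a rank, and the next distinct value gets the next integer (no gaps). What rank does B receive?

Sorted (ascending): 66, 66, 80, 80, 80, 83, 84, 84
The 2 values of 66 share dense rank 1.
The 3 values of 80 share dense rank 2.
The 2 values of 84 share dense rank 4.
Remaining distinct values take the next consecutive integers.
B has value 66 → rank 1.

1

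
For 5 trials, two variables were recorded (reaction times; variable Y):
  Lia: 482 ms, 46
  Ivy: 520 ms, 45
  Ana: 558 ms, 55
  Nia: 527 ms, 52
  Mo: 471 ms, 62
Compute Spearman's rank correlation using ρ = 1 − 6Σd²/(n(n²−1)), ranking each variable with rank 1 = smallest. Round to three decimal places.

-0.100

Ranks of variable 1: 2, 3, 5, 4, 1
Ranks of variable 2: 2, 1, 4, 3, 5
d = r₁ − r₂: 0, 2, 1, 1, -4
d²: 0, 4, 1, 1, 16; Σd² = 22
ρ = 1 − 6·22/(5·24) = 1 − 132/120 = -0.100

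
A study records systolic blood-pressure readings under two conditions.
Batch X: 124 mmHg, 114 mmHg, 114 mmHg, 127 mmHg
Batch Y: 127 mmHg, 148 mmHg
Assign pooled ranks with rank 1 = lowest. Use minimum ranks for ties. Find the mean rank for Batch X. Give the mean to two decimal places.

2.25

Sorted (ascending): 114, 114, 124, 127, 127, 148
The 2 values of 114 occupy positions 1–2 → each gets rank 1.
The 2 values of 127 occupy positions 4–5 → each gets rank 4.
Batch X values → pooled ranks: 124→3, 114→1, 114→1, 127→4
Mean rank = (3 + 1 + 1 + 4) / 4 = 2.25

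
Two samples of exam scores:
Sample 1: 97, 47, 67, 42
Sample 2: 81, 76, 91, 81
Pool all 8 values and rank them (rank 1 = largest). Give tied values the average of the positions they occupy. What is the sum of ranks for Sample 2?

Sorted (descending): 97, 91, 81, 81, 76, 67, 47, 42
The 2 values of 81 occupy positions 3–4 → average rank (3+4)/2 = 3.5.
Sample 2 values → pooled ranks: 81→3.5, 76→5, 91→2, 81→3.5
Rank sum = 3.5 + 5 + 2 + 3.5 = 14

14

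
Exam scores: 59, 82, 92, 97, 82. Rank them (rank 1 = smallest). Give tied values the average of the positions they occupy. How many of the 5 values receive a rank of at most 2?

Sorted (ascending): 59, 82, 82, 92, 97
The 2 values of 82 occupy positions 2–3 → average rank (2+3)/2 = 2.5.
Ranks ≤ 2: {1} → 1 value.

1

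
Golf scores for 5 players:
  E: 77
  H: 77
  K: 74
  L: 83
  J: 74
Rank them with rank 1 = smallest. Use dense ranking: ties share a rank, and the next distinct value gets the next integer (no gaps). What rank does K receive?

Sorted (ascending): 74, 74, 77, 77, 83
The 2 values of 74 share dense rank 1.
The 2 values of 77 share dense rank 2.
Remaining distinct values take the next consecutive integers.
K has value 74 → rank 1.

1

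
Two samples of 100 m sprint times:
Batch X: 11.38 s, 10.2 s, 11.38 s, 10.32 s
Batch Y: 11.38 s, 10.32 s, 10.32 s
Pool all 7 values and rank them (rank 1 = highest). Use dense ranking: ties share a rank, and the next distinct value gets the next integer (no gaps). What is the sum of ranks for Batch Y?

Sorted (descending): 11.38, 11.38, 11.38, 10.32, 10.32, 10.32, 10.2
The 3 values of 11.38 share dense rank 1.
The 3 values of 10.32 share dense rank 2.
Remaining distinct values take the next consecutive integers.
Batch Y values → pooled ranks: 11.38→1, 10.32→2, 10.32→2
Rank sum = 1 + 2 + 2 = 5

5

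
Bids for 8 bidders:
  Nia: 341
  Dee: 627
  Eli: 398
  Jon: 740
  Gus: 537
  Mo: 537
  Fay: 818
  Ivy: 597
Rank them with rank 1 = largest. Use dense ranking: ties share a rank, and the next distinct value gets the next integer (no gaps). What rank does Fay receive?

Sorted (descending): 818, 740, 627, 597, 537, 537, 398, 341
The 2 values of 537 share dense rank 5.
Remaining distinct values take the next consecutive integers.
Fay has value 818 → rank 1.

1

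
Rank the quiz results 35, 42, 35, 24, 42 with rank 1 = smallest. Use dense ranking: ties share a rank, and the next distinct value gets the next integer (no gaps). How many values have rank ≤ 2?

3

Sorted (ascending): 24, 35, 35, 42, 42
The 2 values of 35 share dense rank 2.
The 2 values of 42 share dense rank 3.
Remaining distinct values take the next consecutive integers.
Ranks ≤ 2: {1, 2, 2} → 3 values.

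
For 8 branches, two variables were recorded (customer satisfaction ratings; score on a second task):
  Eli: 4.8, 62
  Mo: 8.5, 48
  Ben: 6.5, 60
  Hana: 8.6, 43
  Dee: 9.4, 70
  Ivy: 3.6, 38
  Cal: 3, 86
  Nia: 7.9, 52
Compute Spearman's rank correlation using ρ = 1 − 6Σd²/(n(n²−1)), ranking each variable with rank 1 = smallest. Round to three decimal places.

Ranks of variable 1: 3, 6, 4, 7, 8, 2, 1, 5
Ranks of variable 2: 6, 3, 5, 2, 7, 1, 8, 4
d = r₁ − r₂: -3, 3, -1, 5, 1, 1, -7, 1
d²: 9, 9, 1, 25, 1, 1, 49, 1; Σd² = 96
ρ = 1 − 6·96/(8·63) = 1 − 576/504 = -0.143

-0.143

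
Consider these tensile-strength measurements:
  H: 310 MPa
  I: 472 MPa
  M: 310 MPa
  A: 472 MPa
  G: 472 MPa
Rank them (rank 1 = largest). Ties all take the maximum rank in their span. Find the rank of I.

Sorted (descending): 472, 472, 472, 310, 310
The 3 values of 472 occupy positions 1–3 → each gets rank 3.
The 2 values of 310 occupy positions 4–5 → each gets rank 5.
I has value 472 MPa → rank 3.

3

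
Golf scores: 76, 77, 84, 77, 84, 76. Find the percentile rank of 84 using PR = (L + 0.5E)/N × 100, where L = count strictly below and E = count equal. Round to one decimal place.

N = 6.
Strictly below 84: 4. Equal to 84: 2.
PR = (4 + 0.5·2)/6 × 100 = 83.3

83.3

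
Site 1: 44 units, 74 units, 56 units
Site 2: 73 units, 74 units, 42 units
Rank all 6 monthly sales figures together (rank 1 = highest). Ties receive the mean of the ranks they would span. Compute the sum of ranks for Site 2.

10.5

Sorted (descending): 74, 74, 73, 56, 44, 42
The 2 values of 74 occupy positions 1–2 → average rank (1+2)/2 = 1.5.
Site 2 values → pooled ranks: 73→3, 74→1.5, 42→6
Rank sum = 3 + 1.5 + 6 = 10.5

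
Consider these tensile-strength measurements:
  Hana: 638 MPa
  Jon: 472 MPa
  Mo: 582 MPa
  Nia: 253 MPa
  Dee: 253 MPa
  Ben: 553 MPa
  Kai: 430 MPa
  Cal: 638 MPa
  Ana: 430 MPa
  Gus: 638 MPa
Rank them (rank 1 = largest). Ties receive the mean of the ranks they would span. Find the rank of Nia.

9.5

Sorted (descending): 638, 638, 638, 582, 553, 472, 430, 430, 253, 253
The 3 values of 638 occupy positions 1–3 → average rank 2.
The 2 values of 430 occupy positions 7–8 → average rank (7+8)/2 = 7.5.
The 2 values of 253 occupy positions 9–10 → average rank (9+10)/2 = 9.5.
Nia has value 253 MPa → rank 9.5.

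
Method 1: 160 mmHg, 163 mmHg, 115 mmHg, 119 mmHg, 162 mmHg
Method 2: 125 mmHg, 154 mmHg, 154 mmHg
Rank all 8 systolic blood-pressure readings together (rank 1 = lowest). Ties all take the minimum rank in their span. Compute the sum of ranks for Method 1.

24

Sorted (ascending): 115, 119, 125, 154, 154, 160, 162, 163
The 2 values of 154 occupy positions 4–5 → each gets rank 4.
Method 1 values → pooled ranks: 160→6, 163→8, 115→1, 119→2, 162→7
Rank sum = 6 + 8 + 1 + 2 + 7 = 24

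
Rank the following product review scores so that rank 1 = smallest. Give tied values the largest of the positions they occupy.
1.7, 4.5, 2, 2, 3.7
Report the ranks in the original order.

1, 5, 3, 3, 4

Sorted (ascending): 1.7, 2, 2, 3.7, 4.5
The 2 values of 2 occupy positions 2–3 → each gets rank 3.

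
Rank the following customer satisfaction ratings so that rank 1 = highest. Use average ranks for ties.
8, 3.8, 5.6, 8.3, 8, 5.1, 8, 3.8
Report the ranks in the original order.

3, 7.5, 5, 1, 3, 6, 3, 7.5

Sorted (descending): 8.3, 8, 8, 8, 5.6, 5.1, 3.8, 3.8
The 3 values of 8 occupy positions 2–4 → average rank 3.
The 2 values of 3.8 occupy positions 7–8 → average rank (7+8)/2 = 7.5.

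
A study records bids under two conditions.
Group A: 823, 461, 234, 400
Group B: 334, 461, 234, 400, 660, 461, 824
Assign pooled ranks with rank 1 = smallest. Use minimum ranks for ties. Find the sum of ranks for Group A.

Sorted (ascending): 234, 234, 334, 400, 400, 461, 461, 461, 660, 823, 824
The 2 values of 234 occupy positions 1–2 → each gets rank 1.
The 2 values of 400 occupy positions 4–5 → each gets rank 4.
The 3 values of 461 occupy positions 6–8 → each gets rank 6.
Group A values → pooled ranks: 823→10, 461→6, 234→1, 400→4
Rank sum = 10 + 6 + 1 + 4 = 21

21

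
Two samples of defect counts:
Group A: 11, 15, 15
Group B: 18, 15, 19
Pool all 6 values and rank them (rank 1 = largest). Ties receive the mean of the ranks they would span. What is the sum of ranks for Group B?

Sorted (descending): 19, 18, 15, 15, 15, 11
The 3 values of 15 occupy positions 3–5 → average rank 4.
Group B values → pooled ranks: 18→2, 15→4, 19→1
Rank sum = 2 + 4 + 1 = 7

7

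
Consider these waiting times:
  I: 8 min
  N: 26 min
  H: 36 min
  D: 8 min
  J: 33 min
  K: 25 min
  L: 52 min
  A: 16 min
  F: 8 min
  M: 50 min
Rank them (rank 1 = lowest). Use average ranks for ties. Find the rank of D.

2

Sorted (ascending): 8, 8, 8, 16, 25, 26, 33, 36, 50, 52
The 3 values of 8 occupy positions 1–3 → average rank 2.
D has value 8 min → rank 2.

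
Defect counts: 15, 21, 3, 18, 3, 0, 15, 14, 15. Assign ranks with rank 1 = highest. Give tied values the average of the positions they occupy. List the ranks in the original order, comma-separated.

Sorted (descending): 21, 18, 15, 15, 15, 14, 3, 3, 0
The 3 values of 15 occupy positions 3–5 → average rank 4.
The 2 values of 3 occupy positions 7–8 → average rank (7+8)/2 = 7.5.

4, 1, 7.5, 2, 7.5, 9, 4, 6, 4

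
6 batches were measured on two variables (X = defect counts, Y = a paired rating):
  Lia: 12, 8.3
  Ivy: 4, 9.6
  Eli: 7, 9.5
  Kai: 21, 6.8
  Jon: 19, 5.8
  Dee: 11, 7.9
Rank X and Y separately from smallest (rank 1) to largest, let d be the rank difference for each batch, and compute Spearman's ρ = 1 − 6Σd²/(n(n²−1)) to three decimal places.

Ranks of variable 1: 4, 1, 2, 6, 5, 3
Ranks of variable 2: 4, 6, 5, 2, 1, 3
d = r₁ − r₂: 0, -5, -3, 4, 4, 0
d²: 0, 25, 9, 16, 16, 0; Σd² = 66
ρ = 1 − 6·66/(6·35) = 1 − 396/210 = -0.886

-0.886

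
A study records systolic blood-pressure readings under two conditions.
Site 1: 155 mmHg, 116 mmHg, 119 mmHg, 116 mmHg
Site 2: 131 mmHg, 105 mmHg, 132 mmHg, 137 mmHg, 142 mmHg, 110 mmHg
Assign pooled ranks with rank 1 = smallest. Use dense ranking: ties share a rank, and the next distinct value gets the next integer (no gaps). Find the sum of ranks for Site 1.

Sorted (ascending): 105, 110, 116, 116, 119, 131, 132, 137, 142, 155
The 2 values of 116 share dense rank 3.
Remaining distinct values take the next consecutive integers.
Site 1 values → pooled ranks: 155→9, 116→3, 119→4, 116→3
Rank sum = 9 + 3 + 4 + 3 = 19

19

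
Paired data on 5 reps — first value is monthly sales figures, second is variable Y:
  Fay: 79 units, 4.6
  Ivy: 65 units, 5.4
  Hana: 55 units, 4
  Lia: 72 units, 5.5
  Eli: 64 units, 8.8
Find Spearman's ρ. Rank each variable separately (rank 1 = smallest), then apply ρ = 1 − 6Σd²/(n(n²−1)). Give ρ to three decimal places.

Ranks of variable 1: 5, 3, 1, 4, 2
Ranks of variable 2: 2, 3, 1, 4, 5
d = r₁ − r₂: 3, 0, 0, 0, -3
d²: 9, 0, 0, 0, 9; Σd² = 18
ρ = 1 − 6·18/(5·24) = 1 − 108/120 = 0.100

0.100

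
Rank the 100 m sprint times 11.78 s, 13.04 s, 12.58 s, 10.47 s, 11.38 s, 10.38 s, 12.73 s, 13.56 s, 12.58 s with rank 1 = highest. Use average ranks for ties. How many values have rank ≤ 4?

Sorted (descending): 13.56, 13.04, 12.73, 12.58, 12.58, 11.78, 11.38, 10.47, 10.38
The 2 values of 12.58 occupy positions 4–5 → average rank (4+5)/2 = 4.5.
Ranks ≤ 4: {1, 2, 3} → 3 values.

3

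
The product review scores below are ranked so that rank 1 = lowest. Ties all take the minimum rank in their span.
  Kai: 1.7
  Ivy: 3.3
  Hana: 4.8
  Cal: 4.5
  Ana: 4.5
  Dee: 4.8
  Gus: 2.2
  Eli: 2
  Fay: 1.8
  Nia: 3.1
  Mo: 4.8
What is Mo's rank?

9

Sorted (ascending): 1.7, 1.8, 2, 2.2, 3.1, 3.3, 4.5, 4.5, 4.8, 4.8, 4.8
The 2 values of 4.5 occupy positions 7–8 → each gets rank 7.
The 3 values of 4.8 occupy positions 9–11 → each gets rank 9.
Mo has value 4.8 → rank 9.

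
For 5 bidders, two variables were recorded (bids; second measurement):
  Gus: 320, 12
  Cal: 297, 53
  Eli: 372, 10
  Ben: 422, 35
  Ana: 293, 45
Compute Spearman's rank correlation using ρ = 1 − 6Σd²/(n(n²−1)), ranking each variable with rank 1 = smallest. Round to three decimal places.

Ranks of variable 1: 3, 2, 4, 5, 1
Ranks of variable 2: 2, 5, 1, 3, 4
d = r₁ − r₂: 1, -3, 3, 2, -3
d²: 1, 9, 9, 4, 9; Σd² = 32
ρ = 1 − 6·32/(5·24) = 1 − 192/120 = -0.600

-0.600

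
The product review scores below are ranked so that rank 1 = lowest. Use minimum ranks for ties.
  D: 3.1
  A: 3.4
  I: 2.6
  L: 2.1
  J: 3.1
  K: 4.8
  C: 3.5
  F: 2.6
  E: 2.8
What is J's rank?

5

Sorted (ascending): 2.1, 2.6, 2.6, 2.8, 3.1, 3.1, 3.4, 3.5, 4.8
The 2 values of 2.6 occupy positions 2–3 → each gets rank 2.
The 2 values of 3.1 occupy positions 5–6 → each gets rank 5.
J has value 3.1 → rank 5.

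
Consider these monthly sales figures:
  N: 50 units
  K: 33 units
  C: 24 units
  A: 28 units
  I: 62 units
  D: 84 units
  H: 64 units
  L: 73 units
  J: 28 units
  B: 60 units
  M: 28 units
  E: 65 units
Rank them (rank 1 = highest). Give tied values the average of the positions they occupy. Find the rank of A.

Sorted (descending): 84, 73, 65, 64, 62, 60, 50, 33, 28, 28, 28, 24
The 3 values of 28 occupy positions 9–11 → average rank 10.
A has value 28 units → rank 10.

10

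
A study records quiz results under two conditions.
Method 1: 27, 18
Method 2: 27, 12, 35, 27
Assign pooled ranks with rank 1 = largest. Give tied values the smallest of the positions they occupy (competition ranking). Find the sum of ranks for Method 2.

Sorted (descending): 35, 27, 27, 27, 18, 12
The 3 values of 27 occupy positions 2–4 → each gets rank 2.
Method 2 values → pooled ranks: 27→2, 12→6, 35→1, 27→2
Rank sum = 2 + 6 + 1 + 2 = 11

11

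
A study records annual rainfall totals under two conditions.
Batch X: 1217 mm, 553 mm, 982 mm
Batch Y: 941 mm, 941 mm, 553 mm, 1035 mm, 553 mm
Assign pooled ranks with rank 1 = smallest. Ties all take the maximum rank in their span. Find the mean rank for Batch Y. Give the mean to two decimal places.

Sorted (ascending): 553, 553, 553, 941, 941, 982, 1035, 1217
The 3 values of 553 occupy positions 1–3 → each gets rank 3.
The 2 values of 941 occupy positions 4–5 → each gets rank 5.
Batch Y values → pooled ranks: 941→5, 941→5, 553→3, 1035→7, 553→3
Mean rank = (5 + 5 + 3 + 7 + 3) / 5 = 4.60

4.60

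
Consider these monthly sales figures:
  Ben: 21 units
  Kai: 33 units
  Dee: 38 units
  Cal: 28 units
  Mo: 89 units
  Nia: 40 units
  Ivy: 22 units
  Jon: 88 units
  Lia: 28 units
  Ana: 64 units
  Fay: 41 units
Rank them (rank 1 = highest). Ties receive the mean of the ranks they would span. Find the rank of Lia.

8.5

Sorted (descending): 89, 88, 64, 41, 40, 38, 33, 28, 28, 22, 21
The 2 values of 28 occupy positions 8–9 → average rank (8+9)/2 = 8.5.
Lia has value 28 units → rank 8.5.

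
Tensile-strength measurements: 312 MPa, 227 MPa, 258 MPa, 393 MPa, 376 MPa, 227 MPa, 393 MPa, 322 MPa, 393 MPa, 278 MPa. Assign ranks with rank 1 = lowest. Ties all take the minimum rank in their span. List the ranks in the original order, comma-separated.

Sorted (ascending): 227, 227, 258, 278, 312, 322, 376, 393, 393, 393
The 2 values of 227 occupy positions 1–2 → each gets rank 1.
The 3 values of 393 occupy positions 8–10 → each gets rank 8.

5, 1, 3, 8, 7, 1, 8, 6, 8, 4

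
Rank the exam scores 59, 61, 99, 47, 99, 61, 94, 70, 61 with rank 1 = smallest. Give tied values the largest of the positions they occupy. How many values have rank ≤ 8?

7

Sorted (ascending): 47, 59, 61, 61, 61, 70, 94, 99, 99
The 3 values of 61 occupy positions 3–5 → each gets rank 5.
The 2 values of 99 occupy positions 8–9 → each gets rank 9.
Ranks ≤ 8: {1, 2, 5, 5, 5, 6, 7} → 7 values.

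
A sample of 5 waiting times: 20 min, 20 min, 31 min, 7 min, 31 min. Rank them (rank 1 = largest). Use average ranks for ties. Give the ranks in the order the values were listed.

Sorted (descending): 31, 31, 20, 20, 7
The 2 values of 31 occupy positions 1–2 → average rank (1+2)/2 = 1.5.
The 2 values of 20 occupy positions 3–4 → average rank (3+4)/2 = 3.5.

3.5, 3.5, 1.5, 5, 1.5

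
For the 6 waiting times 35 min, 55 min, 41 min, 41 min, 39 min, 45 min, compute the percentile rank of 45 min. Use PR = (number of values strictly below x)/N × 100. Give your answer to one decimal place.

N = 6.
Strictly below 45: 4. Equal to 45: 1.
PR = 4/6 × 100 = 66.7

66.7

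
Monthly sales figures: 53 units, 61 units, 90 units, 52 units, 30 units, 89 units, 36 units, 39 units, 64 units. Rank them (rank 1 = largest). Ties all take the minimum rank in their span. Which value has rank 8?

36

Sorted (descending): 90, 89, 64, 61, 53, 52, 39, 36, 30
No ties — each value takes its position as its rank.
Rank 8 → value 36.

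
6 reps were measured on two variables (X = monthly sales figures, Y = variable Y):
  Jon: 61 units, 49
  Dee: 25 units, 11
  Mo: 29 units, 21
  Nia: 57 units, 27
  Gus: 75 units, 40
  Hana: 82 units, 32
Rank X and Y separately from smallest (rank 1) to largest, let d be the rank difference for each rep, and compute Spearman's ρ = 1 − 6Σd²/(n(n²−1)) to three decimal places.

0.771

Ranks of variable 1: 4, 1, 2, 3, 5, 6
Ranks of variable 2: 6, 1, 2, 3, 5, 4
d = r₁ − r₂: -2, 0, 0, 0, 0, 2
d²: 4, 0, 0, 0, 0, 4; Σd² = 8
ρ = 1 − 6·8/(6·35) = 1 − 48/210 = 0.771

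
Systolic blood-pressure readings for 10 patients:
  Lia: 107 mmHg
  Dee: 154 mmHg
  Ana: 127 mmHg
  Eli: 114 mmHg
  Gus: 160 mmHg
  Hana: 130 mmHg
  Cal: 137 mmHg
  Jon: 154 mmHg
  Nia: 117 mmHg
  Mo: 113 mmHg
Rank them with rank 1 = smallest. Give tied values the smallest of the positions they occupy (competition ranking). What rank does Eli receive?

Sorted (ascending): 107, 113, 114, 117, 127, 130, 137, 154, 154, 160
The 2 values of 154 occupy positions 8–9 → each gets rank 8.
Eli has value 114 mmHg → rank 3.

3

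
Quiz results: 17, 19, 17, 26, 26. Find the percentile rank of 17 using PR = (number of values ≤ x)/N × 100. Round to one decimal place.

N = 5.
Strictly below 17: 0. Equal to 17: 2.
PR = 2/5 × 100 = 40.0

40.0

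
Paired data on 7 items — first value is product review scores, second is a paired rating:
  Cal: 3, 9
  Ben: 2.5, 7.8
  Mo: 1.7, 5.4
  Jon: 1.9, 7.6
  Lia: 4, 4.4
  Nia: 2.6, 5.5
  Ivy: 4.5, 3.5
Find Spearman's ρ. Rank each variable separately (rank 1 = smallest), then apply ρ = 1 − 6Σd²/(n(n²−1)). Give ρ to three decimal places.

-0.393

Ranks of variable 1: 5, 3, 1, 2, 6, 4, 7
Ranks of variable 2: 7, 6, 3, 5, 2, 4, 1
d = r₁ − r₂: -2, -3, -2, -3, 4, 0, 6
d²: 4, 9, 4, 9, 16, 0, 36; Σd² = 78
ρ = 1 − 6·78/(7·48) = 1 − 468/336 = -0.393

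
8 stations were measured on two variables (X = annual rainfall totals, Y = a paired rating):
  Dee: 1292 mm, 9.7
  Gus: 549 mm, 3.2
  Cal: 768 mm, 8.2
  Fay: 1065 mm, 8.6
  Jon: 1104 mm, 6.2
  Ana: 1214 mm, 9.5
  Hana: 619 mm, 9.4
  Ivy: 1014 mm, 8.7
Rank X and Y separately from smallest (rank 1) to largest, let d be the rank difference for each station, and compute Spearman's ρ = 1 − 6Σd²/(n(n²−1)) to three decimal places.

0.595

Ranks of variable 1: 8, 1, 3, 5, 6, 7, 2, 4
Ranks of variable 2: 8, 1, 3, 4, 2, 7, 6, 5
d = r₁ − r₂: 0, 0, 0, 1, 4, 0, -4, -1
d²: 0, 0, 0, 1, 16, 0, 16, 1; Σd² = 34
ρ = 1 − 6·34/(8·63) = 1 − 204/504 = 0.595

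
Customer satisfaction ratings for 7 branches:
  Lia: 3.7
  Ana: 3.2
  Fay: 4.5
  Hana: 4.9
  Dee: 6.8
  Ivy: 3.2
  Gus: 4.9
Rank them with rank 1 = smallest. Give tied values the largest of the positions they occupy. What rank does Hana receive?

Sorted (ascending): 3.2, 3.2, 3.7, 4.5, 4.9, 4.9, 6.8
The 2 values of 3.2 occupy positions 1–2 → each gets rank 2.
The 2 values of 4.9 occupy positions 5–6 → each gets rank 6.
Hana has value 4.9 → rank 6.

6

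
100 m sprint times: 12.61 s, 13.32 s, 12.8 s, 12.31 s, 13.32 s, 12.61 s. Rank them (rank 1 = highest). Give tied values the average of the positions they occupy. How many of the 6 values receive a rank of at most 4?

Sorted (descending): 13.32, 13.32, 12.8, 12.61, 12.61, 12.31
The 2 values of 13.32 occupy positions 1–2 → average rank (1+2)/2 = 1.5.
The 2 values of 12.61 occupy positions 4–5 → average rank (4+5)/2 = 4.5.
Ranks ≤ 4: {1.5, 1.5, 3} → 3 values.

3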